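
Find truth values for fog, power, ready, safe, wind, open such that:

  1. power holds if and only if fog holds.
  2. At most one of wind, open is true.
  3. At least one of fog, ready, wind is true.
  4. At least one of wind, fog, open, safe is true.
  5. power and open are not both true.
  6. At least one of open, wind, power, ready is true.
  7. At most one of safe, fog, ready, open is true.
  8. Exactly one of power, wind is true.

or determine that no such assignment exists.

fog: True; power: True; ready: False; safe: False; wind: False; open: False

  (1) power=T, fog=T — same ✓
  (2) {wind, open}: 0 true — at most one ✓
  (3) {fog, ready, wind}: 1 true — at least one ✓
  (4) {wind, fog, open, safe}: 1 true — at least one ✓
  (5) power=T, open=F — not both ✓
  (6) {open, wind, power, ready}: 1 true — at least one ✓
  (7) {safe, fog, ready, open}: 1 true — at most one ✓
  (8) {power, wind}: 1 true — exactly one ✓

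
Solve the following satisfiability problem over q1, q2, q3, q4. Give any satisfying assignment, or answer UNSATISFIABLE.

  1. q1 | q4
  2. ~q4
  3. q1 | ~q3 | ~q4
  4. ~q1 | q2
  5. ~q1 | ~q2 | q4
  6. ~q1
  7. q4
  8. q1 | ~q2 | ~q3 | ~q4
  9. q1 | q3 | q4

Case q4 = True:
  Clause (~q4) is falsified — contradiction.
Case q4 = False:
  Clause (q4) is falsified — contradiction.
Both cases fail, so the formula is unsatisfiable.

The formula is unsatisfiable.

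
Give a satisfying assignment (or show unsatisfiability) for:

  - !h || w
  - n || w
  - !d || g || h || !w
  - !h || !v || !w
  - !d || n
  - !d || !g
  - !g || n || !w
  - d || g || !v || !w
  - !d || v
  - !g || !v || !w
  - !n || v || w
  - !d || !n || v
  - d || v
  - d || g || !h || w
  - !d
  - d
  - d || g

Case d = True:
  Clause (!d) is falsified — contradiction.
Case d = False:
  Clause (d) is falsified — contradiction.
Both cases fail, so the formula is unsatisfiable.

UNSATISFIABLE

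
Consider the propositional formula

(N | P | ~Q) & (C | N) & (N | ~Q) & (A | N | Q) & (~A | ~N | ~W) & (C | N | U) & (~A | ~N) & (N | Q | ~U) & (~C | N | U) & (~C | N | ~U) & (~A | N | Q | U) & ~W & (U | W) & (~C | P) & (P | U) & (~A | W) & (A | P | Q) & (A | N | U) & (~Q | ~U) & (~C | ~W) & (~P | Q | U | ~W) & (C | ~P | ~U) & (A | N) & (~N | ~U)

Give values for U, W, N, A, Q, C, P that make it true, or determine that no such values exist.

The formula is unsatisfiable.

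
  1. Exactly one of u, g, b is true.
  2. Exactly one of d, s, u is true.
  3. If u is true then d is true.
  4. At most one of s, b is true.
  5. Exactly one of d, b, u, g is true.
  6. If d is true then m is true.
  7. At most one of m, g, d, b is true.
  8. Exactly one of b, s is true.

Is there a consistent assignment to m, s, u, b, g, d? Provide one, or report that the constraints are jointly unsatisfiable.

m: False, s: True, u: False, b: False, g: True, d: False

  (1) {u, g, b}: 1 true — exactly one ✓
  (2) {d, s, u}: 1 true — exactly one ✓
  (3) u=F ⇒ d: vacuous ✓
  (4) {s, b}: 1 true — at most one ✓
  (5) {d, b, u, g}: 1 true — exactly one ✓
  (6) d=F ⇒ m: vacuous ✓
  (7) {m, g, d, b}: 1 true — at most one ✓
  (8) {b, s}: 1 true — exactly one ✓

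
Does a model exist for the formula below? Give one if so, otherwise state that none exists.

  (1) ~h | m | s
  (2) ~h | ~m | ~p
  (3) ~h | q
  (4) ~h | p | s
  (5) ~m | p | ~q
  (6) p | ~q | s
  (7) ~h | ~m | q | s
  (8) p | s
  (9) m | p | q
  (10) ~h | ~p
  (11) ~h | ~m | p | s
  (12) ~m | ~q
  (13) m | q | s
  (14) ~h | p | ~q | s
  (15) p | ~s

s: False, m: False, p: True, h: False, q: True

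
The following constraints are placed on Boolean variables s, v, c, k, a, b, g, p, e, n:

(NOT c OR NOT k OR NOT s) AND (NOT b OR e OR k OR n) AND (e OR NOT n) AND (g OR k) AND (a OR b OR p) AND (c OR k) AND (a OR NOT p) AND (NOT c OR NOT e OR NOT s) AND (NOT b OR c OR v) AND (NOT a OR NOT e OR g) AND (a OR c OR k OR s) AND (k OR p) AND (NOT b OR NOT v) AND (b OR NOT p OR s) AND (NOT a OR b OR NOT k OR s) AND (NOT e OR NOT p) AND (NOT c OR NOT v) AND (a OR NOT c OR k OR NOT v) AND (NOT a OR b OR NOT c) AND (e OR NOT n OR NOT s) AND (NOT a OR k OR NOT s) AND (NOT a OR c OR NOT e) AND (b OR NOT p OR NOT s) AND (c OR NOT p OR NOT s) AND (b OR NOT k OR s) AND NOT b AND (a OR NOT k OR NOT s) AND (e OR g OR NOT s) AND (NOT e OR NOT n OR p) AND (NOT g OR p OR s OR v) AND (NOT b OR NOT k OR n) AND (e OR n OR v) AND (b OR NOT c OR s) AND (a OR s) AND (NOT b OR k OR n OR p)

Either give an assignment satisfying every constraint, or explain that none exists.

Unit clause (NOT b) forces b = False.
Try s = False:
  (b OR NOT p OR s) forces p = False.
  (a OR b OR p) forces a = True.
  (k OR p) forces k = True.
  clause (NOT a OR b OR NOT k OR s) is falsified — backtrack.
So s = True.
  then (b OR NOT p OR NOT s) forces p = False.
  then (a OR b OR p) forces a = True.
  then (k OR p) forces k = True.
  then (NOT a OR b OR NOT c) forces c = False.
  then (NOT a OR c OR NOT e) forces e = False.
  then (e OR g OR NOT s) forces g = True.
  then (e OR NOT n) forces n = False.
  then (e OR n OR v) forces v = True.
All clauses satisfied.

s = True, v = True, c = False, k = True, a = True, b = False, g = True, p = False, e = False, n = False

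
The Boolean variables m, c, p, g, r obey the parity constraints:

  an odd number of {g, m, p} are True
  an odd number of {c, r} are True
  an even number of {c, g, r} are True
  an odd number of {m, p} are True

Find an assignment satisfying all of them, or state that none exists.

Unsatisfiable

Adding constraints 1, 2, 3, 4 mod 2: every variable appears an even number of times on the left, so the left side is 0.
But the right sides sum to 1 (mod 2). 0 ≠ 1 — the system is inconsistent.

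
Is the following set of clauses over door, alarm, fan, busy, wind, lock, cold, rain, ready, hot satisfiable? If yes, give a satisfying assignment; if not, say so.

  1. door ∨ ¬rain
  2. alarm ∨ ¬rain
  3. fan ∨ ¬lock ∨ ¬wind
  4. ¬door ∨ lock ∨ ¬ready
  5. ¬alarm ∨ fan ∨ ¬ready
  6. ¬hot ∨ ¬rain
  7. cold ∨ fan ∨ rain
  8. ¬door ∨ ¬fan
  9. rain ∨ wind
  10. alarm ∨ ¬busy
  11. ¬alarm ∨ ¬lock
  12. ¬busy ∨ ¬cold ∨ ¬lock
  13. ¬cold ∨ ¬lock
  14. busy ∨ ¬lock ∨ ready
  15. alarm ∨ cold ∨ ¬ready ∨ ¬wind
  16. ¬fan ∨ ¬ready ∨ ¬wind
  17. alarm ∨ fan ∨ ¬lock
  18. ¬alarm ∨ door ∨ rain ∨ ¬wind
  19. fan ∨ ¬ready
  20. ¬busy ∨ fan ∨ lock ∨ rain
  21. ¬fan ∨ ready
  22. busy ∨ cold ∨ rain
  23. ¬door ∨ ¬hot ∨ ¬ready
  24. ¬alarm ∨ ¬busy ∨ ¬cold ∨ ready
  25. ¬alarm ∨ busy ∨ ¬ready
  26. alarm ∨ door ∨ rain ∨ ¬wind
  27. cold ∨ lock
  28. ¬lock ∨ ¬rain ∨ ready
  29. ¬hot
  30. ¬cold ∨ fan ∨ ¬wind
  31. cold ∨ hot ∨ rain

Unit clause (¬hot) forces hot = False.
Try door = False:
  (door ∨ ¬rain) forces rain = False.
  (rain ∨ wind) forces wind = True.
  (¬alarm ∨ door ∨ rain ∨ ¬wind) forces alarm = False.
  clause (alarm ∨ door ∨ rain ∨ ¬wind) is falsified — backtrack.
So door = True.
  then (¬door ∨ ¬fan) forces fan = False.
  then (fan ∨ ¬ready) forces ready = False.
Try alarm = False:
  (alarm ∨ ¬rain) forces rain = False.
  (cold ∨ fan ∨ rain) forces cold = True.
  (rain ∨ wind) forces wind = True.
  clause (¬cold ∨ fan ∨ ¬wind) is falsified — backtrack.
So alarm = True.
  then (¬alarm ∨ ¬lock) forces lock = False.
  then (cold ∨ lock) forces cold = True.
  then (¬cold ∨ fan ∨ ¬wind) forces wind = False.
  then (rain ∨ wind) forces rain = True.
  then (¬alarm ∨ ¬busy ∨ ¬cold ∨ ready) forces busy = False.
All clauses satisfied.

door = True, alarm = True, fan = False, busy = False, wind = False, lock = False, cold = True, rain = True, ready = False, hot = False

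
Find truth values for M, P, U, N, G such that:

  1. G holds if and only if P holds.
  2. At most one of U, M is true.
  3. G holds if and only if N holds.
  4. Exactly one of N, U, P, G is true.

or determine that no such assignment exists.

M: False, P: False, U: True, N: False, G: False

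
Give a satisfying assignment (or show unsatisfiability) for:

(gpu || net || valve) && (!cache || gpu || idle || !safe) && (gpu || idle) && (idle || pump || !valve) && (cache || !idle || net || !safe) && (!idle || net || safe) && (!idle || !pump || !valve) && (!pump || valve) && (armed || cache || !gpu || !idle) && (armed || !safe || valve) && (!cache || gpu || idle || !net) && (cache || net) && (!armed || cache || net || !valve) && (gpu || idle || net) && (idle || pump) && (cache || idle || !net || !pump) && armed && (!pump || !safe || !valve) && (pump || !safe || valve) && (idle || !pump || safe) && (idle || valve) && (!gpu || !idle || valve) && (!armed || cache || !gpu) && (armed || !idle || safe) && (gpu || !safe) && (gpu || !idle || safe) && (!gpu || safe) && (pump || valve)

Unit clause (armed) forces armed = True.
Try gpu = False:
  (gpu || idle) forces idle = True.
  (gpu || !safe) forces safe = False.
  clause (gpu || !idle || safe) is falsified — backtrack.
So gpu = True.
  then (!armed || cache || !gpu) forces cache = True.
  then (!gpu || safe) forces safe = True.
Set pump = False.
  then (idle || pump) forces idle = True.
  then (pump || !safe || valve) forces valve = True.
Set net = False.
All clauses satisfied.

gpu = True, safe = True, pump = False, cache = True, net = False, valve = True, idle = True, armed = True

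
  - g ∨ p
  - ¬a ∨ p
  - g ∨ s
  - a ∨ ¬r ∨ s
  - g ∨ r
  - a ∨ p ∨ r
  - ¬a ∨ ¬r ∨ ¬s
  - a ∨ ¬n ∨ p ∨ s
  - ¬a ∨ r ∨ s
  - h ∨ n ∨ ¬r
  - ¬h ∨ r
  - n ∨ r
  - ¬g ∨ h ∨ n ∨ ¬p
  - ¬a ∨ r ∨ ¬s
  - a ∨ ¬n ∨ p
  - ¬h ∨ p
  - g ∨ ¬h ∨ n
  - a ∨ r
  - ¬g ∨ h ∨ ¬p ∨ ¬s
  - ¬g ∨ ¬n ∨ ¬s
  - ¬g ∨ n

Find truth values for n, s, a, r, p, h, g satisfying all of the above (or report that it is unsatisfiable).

Try n = False:
  (n ∨ r) forces r = True.
  (h ∨ n ∨ ¬r) forces h = True.
  (¬h ∨ p) forces p = True.
  (g ∨ ¬h ∨ n) forces g = True.
  clause (¬g ∨ n) is falsified — backtrack.
So n = True.
Set s = False.
  then (g ∨ s) forces g = True.
Set a = True.
  then (¬a ∨ p) forces p = True.
  then (¬a ∨ r ∨ s) forces r = True.
Set h = False.
All clauses satisfied.

n = True, s = False, a = True, r = True, p = True, h = False, g = True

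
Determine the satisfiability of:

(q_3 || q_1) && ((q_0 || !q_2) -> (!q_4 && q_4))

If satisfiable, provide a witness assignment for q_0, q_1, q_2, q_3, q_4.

q_0 = False, q_1 = False, q_2 = True, q_3 = True, q_4 = True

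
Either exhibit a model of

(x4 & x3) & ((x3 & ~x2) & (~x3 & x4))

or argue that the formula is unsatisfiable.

No satisfying assignment exists.

Case x3 = True: the conjunct ~x3 is False.
Case x3 = False: the conjunct x3 is False.
Both cases fail — unsatisfiable.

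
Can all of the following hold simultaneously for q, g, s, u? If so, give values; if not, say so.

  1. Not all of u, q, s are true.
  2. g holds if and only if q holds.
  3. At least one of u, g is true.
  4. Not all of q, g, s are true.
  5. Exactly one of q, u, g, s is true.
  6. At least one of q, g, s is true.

The formula is unsatisfiable.

Case q = True:
  (2) with q=T forces g = True.
  Constraint (5) is violated (q=T, g=T) — contradiction.
Case q = False:
  (2) with q=F forces g = False.
  (3) with g=F forces u = True.
  (5) with u=T forces s = False.
  Constraint (6) is violated (q=F, g=F, s=F) — contradiction.
Both cases fail — unsatisfiable.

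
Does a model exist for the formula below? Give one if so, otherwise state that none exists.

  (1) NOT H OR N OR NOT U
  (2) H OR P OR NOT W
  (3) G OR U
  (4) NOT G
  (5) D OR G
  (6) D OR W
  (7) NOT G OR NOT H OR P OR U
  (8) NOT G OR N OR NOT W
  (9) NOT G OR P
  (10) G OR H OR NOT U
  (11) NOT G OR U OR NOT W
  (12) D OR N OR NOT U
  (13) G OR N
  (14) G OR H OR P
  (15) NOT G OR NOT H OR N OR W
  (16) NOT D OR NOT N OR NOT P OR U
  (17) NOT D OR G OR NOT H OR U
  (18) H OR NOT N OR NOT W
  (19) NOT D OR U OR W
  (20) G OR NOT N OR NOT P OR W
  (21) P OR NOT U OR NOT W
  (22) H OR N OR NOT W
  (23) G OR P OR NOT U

N=T, G=F, D=T, U=T, P=T, W=T, H=T

Unit clause (NOT G) forces G = False.
In (D OR G) only D is left, so D = True.
In (G OR N) only N is left, so N = True.
In (G OR U) only U is left, so U = True.
In (G OR H OR NOT U) only H is left, so H = True.
In (G OR P OR NOT U) only P is left, so P = True.
In (G OR NOT N OR NOT P OR W) only W is left, so W = True.
All clauses satisfied.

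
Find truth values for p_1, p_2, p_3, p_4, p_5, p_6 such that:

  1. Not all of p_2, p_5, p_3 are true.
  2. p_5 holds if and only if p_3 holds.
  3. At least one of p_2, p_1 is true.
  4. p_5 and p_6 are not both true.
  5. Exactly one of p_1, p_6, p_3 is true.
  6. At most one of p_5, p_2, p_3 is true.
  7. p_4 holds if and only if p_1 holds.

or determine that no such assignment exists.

p_1: True; p_2: False; p_3: False; p_4: True; p_5: False; p_6: False

  (1) {p_2, p_5, p_3}: 0/3 true — not all ✓
  (2) p_5=F, p_3=F — same ✓
  (3) {p_2, p_1}: 1 true — at least one ✓
  (4) p_5=F, p_6=F — not both ✓
  (5) {p_1, p_6, p_3}: 1 true — exactly one ✓
  (6) {p_5, p_2, p_3}: 0 true — at most one ✓
  (7) p_4=T, p_1=T — same ✓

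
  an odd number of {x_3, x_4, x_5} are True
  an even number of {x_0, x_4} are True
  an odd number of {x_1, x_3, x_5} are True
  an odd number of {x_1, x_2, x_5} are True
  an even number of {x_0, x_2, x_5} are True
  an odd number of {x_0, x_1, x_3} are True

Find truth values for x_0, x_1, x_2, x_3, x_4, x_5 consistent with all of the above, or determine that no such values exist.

Unsatisfiable — no assignment works.

Adding constraints 1, 2, 3, 4, 5 mod 2: every variable appears an even number of times on the left, so the left side is 0.
But the right sides sum to 1 (mod 2). 0 ≠ 1 — the system is inconsistent.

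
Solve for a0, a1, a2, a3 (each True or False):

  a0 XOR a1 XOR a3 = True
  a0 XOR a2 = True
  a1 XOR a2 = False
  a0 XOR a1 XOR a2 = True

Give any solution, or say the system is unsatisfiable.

a0=T, a1=F, a2=F, a3=F

a0 XOR a1 XOR a3 = T XOR F XOR F = True ✓
a0 XOR a2 = T XOR F = True ✓
a1 XOR a2 = F XOR F = False ✓
a0 XOR a1 XOR a2 = T XOR F XOR F = True ✓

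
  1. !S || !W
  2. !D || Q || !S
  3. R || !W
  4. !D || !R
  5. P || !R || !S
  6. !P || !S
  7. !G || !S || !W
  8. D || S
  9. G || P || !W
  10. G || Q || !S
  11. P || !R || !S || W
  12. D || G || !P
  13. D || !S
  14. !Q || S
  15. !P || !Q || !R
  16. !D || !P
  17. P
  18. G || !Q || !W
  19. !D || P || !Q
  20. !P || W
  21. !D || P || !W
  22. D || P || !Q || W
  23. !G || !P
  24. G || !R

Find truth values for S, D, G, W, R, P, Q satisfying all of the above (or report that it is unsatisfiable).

No satisfying assignment exists.

Case P = True:
  (!P || !S) forces S = False.
  (D || S) forces D = True.
  Clause (!D || !P) is falsified — contradiction.
Case P = False:
  Clause (P) is falsified — contradiction.
Both cases fail, so the formula is unsatisfiable.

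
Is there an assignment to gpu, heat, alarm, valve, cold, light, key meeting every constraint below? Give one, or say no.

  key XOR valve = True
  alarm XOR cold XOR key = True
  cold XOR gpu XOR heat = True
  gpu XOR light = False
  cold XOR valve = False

gpu: True; heat: True; alarm: False; valve: True; cold: True; light: True; key: False

key XOR valve = F XOR T = True ✓
alarm XOR cold XOR key = F XOR T XOR F = True ✓
cold XOR gpu XOR heat = T XOR T XOR T = True ✓
gpu XOR light = T XOR T = False ✓
cold XOR valve = T XOR T = False ✓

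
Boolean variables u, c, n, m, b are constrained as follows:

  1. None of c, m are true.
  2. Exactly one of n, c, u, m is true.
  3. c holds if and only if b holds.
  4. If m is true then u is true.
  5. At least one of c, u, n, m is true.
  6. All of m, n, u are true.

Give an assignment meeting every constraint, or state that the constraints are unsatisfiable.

Case m = True:
  Constraint (1) is violated (m=T) — contradiction.
Case m = False:
  Constraint (6) is violated (m=F) — contradiction.
Both cases fail — unsatisfiable.

Unsatisfiable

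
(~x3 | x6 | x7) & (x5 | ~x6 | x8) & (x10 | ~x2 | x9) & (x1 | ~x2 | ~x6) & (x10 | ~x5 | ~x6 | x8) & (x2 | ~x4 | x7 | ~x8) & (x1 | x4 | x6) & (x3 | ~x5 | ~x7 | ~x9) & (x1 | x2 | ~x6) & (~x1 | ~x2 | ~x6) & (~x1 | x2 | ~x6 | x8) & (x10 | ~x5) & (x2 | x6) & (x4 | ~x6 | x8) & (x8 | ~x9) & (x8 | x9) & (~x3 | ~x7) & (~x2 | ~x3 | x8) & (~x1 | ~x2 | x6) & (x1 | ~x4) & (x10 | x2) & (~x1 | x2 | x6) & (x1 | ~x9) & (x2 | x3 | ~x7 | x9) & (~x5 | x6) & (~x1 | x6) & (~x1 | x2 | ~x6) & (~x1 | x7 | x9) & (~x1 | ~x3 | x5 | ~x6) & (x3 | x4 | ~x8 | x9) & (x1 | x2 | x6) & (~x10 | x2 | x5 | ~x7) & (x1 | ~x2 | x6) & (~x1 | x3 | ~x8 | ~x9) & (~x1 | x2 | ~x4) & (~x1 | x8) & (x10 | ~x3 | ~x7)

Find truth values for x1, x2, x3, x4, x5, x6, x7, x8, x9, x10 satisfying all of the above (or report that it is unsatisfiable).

Case x1 = True:
  (~x1 | x6) forces x6 = True.
  (~x1 | ~x2 | ~x6) forces x2 = False.
  Clause (~x1 | x2 | ~x6) is falsified — contradiction.
Case x1 = False:
  (x1 | ~x4) forces x4 = False.
  (x1 | x4 | x6) forces x6 = True.
  (x1 | ~x2 | ~x6) forces x2 = False.
  Clause (x1 | x2 | ~x6) is falsified — contradiction.
Both cases fail, so the formula is unsatisfiable.

The formula is unsatisfiable.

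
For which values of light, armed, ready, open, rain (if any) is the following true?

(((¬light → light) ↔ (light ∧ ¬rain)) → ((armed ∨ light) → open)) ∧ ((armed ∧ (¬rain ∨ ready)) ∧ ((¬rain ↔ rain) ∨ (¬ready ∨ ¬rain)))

light=F; armed=T; ready=F; open=T; rain=F

  ((¬light → light) ↔ (light ∧ ¬rain)) → ((armed ∨ light) → open) = True
    (¬light → light) ↔ (light ∧ ¬rain) = True
      ¬light → light = False
        ¬light = True
      light ∧ ¬rain = False
        ¬rain = True
    (armed ∨ light) → open = True
      armed ∨ light = True
  (armed ∧ (¬rain ∨ ready)) ∧ ((¬rain ↔ rain) ∨ (¬ready ∨ ¬rain)) = True
    armed ∧ (¬rain ∨ ready) = True
      ¬rain ∨ ready = True
        ¬rain = True
    (¬rain ↔ rain) ∨ (¬ready ∨ ¬rain) = True
      ¬rain ↔ rain = False
        ¬rain = True
      ¬ready ∨ ¬rain = True
        ¬ready = True
        ¬rain = True
Both conjuncts True, so the formula holds.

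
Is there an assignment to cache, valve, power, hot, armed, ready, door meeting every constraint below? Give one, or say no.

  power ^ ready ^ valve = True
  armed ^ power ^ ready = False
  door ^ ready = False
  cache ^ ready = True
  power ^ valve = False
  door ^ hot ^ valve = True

cache = False, valve = False, power = False, hot = False, armed = True, ready = True, door = True

power ^ ready ^ valve = F ^ T ^ F = True ✓
armed ^ power ^ ready = T ^ F ^ T = False ✓
door ^ ready = T ^ T = False ✓
cache ^ ready = F ^ T = True ✓
power ^ valve = F ^ F = False ✓
door ^ hot ^ valve = T ^ F ^ F = True ✓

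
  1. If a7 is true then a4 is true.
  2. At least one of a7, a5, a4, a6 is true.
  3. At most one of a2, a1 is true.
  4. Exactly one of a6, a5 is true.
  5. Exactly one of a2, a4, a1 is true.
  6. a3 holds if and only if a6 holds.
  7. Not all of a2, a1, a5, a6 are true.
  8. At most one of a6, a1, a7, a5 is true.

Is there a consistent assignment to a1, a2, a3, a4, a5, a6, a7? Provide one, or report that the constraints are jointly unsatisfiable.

a1: False, a2: True, a3: True, a4: False, a5: False, a6: True, a7: False

  (1) a7=F ⇒ a4: vacuous ✓
  (2) {a7, a5, a4, a6}: 1 true — at least one ✓
  (3) {a2, a1}: 1 true — at most one ✓
  (4) {a6, a5}: 1 true — exactly one ✓
  (5) {a2, a4, a1}: 1 true — exactly one ✓
  (6) a3=T, a6=T — same ✓
  (7) {a2, a1, a5, a6}: 2/4 true — not all ✓
  (8) {a6, a1, a7, a5}: 1 true — at most one ✓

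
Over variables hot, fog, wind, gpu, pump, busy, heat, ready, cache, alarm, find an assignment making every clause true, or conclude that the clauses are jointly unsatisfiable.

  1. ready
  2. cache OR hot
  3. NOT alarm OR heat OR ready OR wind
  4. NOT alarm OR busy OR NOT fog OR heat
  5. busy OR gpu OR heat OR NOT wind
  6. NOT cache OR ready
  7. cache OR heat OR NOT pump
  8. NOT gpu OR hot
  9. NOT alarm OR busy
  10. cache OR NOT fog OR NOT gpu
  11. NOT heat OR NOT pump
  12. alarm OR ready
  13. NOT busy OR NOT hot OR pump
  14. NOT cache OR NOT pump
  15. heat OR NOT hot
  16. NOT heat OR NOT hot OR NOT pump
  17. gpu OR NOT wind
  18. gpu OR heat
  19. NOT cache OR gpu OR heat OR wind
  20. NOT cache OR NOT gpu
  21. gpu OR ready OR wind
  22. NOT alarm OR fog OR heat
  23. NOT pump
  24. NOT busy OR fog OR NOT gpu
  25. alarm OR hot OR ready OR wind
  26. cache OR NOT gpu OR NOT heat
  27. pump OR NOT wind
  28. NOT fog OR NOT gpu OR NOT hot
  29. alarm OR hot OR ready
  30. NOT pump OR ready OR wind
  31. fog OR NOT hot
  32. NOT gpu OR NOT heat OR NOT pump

Unit clause (ready) forces ready = True.
Unit clause (NOT pump) forces pump = False.
In (pump OR NOT wind) only NOT wind is left, so wind = False.
Set hot = False.
  then (cache OR hot) forces cache = True.
  then (NOT gpu OR hot) forces gpu = False.
  then (gpu OR heat) forces heat = True.
Set fog = False.
Set busy = True.
Set alarm = True.
All clauses satisfied.

hot = False; fog = False; wind = False; gpu = False; pump = False; busy = True; heat = True; ready = True; cache = True; alarm = True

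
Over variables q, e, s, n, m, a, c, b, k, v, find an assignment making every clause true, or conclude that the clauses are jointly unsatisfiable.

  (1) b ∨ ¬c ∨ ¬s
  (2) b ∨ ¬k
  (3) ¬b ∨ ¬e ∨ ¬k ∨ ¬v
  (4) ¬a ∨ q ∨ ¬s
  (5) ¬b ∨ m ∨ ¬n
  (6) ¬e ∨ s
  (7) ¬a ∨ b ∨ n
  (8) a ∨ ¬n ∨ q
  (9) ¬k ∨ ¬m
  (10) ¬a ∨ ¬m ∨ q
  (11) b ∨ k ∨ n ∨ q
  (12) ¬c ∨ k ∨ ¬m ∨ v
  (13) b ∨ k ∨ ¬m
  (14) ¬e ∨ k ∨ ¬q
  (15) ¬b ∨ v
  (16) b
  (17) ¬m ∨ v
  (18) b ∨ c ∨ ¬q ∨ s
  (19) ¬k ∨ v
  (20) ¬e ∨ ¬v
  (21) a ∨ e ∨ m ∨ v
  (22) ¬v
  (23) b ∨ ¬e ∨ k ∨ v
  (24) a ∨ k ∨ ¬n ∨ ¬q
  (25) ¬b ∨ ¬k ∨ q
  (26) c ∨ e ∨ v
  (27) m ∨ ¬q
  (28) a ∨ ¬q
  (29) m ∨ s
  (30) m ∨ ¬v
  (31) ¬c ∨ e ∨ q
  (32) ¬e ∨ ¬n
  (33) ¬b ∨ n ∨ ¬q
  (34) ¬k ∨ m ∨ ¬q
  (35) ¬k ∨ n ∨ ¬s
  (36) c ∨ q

Unsatisfiable — no assignment works.

Case b = True:
  (¬b ∨ v) forces v = True.
  Clause (¬v) is falsified — contradiction.
Case b = False:
  Clause (b) is falsified — contradiction.
Both cases fail, so the formula is unsatisfiable.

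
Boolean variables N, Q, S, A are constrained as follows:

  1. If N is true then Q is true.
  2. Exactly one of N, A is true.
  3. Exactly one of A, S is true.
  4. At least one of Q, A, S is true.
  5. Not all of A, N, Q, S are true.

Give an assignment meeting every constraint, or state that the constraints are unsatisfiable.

N: True; Q: True; S: True; A: False

  (1) N=T ⇒ Q: T ✓
  (2) {N, A}: 1 true — exactly one ✓
  (3) {A, S}: 1 true — exactly one ✓
  (4) {Q, A, S}: 2 true — at least one ✓
  (5) {A, N, Q, S}: 3/4 true — not all ✓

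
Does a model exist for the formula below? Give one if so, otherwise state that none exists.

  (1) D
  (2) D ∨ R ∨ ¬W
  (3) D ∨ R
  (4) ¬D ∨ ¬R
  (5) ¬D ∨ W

Unit clause (D) forces D = True.
In (¬D ∨ ¬R) only ¬R is left, so R = False.
In (¬D ∨ W) only W is left, so W = True.
Check each clause:
  (D): D holds.
  (D ∨ R ∨ ¬W): D holds.
  (D ∨ R): D holds.
  (¬D ∨ ¬R): ¬R holds.
  (¬D ∨ W): W holds.
All clauses satisfied.

D = True, W = True, R = False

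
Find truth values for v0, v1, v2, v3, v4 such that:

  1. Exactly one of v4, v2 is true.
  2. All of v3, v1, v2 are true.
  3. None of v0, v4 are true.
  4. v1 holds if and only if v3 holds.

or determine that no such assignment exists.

v0 = False, v1 = True, v2 = True, v3 = True, v4 = False

  (1) {v4, v2}: 1 true — exactly one ✓
  (2) {v3, v1, v2}: all 3 true ✓
  (3) {v0, v4}: 0 true — none ✓
  (4) v1=T, v3=T — same ✓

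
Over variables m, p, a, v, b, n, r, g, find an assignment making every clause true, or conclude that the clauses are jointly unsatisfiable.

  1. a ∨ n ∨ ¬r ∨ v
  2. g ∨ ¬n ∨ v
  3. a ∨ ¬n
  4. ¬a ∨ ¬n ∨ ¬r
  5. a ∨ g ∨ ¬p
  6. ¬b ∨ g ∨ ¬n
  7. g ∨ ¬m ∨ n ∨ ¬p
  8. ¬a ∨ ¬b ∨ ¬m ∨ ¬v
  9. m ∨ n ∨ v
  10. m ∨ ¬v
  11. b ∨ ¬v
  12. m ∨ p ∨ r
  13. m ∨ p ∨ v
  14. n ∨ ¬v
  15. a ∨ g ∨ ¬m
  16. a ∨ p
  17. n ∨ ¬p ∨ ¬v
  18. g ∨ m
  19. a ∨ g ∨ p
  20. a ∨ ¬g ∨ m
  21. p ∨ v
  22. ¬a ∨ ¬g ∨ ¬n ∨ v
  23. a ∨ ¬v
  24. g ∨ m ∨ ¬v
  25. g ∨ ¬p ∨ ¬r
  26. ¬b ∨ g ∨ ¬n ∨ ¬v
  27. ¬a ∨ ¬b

Set m = True.
Set p = True.
Set a = False.
  then (a ∨ ¬n) forces n = False.
  then (a ∨ g ∨ ¬p) forces g = True.
  then (n ∨ ¬v) forces v = False.
  then (a ∨ n ∨ ¬r ∨ v) forces r = False.
Set b = False.
All clauses satisfied.

m=T, p=T, a=F, v=F, b=F, n=F, r=F, g=T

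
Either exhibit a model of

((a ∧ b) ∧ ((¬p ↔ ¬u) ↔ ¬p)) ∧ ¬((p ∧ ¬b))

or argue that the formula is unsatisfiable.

b: True, u: False, a: True, p: False

  (a ∧ b) ∧ ((¬p ↔ ¬u) ↔ ¬p) = True
    a ∧ b = True
    (¬p ↔ ¬u) ↔ ¬p = True
      ¬p ↔ ¬u = True
        ¬p = True
        ¬u = True
      ¬p = True
  ¬((p ∧ ¬b)) = True
    p ∧ ¬b = False
      ¬b = False
Both conjuncts True, so the formula holds.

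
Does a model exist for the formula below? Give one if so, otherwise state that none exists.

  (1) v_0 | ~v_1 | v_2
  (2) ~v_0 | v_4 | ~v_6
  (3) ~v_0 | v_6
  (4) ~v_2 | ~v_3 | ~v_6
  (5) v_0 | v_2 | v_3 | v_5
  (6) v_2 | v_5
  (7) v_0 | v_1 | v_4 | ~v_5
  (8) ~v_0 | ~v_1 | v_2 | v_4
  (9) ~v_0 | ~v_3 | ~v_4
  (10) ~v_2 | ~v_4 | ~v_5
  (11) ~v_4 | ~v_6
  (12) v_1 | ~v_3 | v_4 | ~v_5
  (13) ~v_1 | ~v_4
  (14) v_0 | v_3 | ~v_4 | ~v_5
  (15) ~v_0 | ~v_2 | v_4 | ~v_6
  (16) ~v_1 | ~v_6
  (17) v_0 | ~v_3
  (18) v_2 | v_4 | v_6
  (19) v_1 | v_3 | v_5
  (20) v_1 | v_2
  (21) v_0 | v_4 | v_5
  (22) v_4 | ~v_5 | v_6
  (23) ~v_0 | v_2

Unsatisfiable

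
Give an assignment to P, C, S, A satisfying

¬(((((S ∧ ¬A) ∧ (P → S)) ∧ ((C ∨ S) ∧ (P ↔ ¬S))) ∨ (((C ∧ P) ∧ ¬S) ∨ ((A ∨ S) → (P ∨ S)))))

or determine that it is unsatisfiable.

P = False; C = True; S = False; A = True

  ¬(((((S ∧ ¬A) ∧ (P → S)) ∧ ((C ∨ S) ∧ (P ↔ ¬S))) ∨ (((C ∧ P) ∧ ¬S) ∨ ((A ∨ S) → (P ∨ S))))) = True
    (((S ∧ ¬A) ∧ (P → S)) ∧ ((C ∨ S) ∧ (P ↔ ¬S))) ∨ (((C ∧ P) ∧ ¬S) ∨ ((A ∨ S) → (P ∨ S))) = False
      ((S ∧ ¬A) ∧ (P → S)) ∧ ((C ∨ S) ∧ (P ↔ ¬S)) = False
        (S ∧ ¬A) ∧ (P → S) = False
          S ∧ ¬A = False
            ¬A = False
          P → S = True
        (C ∨ S) ∧ (P ↔ ¬S) = False
          C ∨ S = True
          P ↔ ¬S = False
            ¬S = True
      ((C ∧ P) ∧ ¬S) ∨ ((A ∨ S) → (P ∨ S)) = False
        (C ∧ P) ∧ ¬S = False
          C ∧ P = False
          ¬S = True
        (A ∨ S) → (P ∨ S) = False
          A ∨ S = True
          P ∨ S = False
The formula evaluates to True.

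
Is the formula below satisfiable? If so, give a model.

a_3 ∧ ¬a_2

a_2: False, a_3: True

  ¬a_2 = True
Both conjuncts True, so the formula holds.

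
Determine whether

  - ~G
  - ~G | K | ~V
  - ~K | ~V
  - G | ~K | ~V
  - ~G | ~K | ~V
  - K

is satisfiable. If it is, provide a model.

G = False; V = False; K = True

Unit clause (~G) forces G = False.
Unit clause (K) forces K = True.
In (~K | ~V) only ~V is left, so V = False.
Check each clause:
  (~G): ~G holds.
  (~G | K | ~V): ~G holds.
  (~K | ~V): ~V holds.
  (G | ~K | ~V): ~V holds.
  (~G | ~K | ~V): ~G holds.
  (K): K holds.
All clauses satisfied.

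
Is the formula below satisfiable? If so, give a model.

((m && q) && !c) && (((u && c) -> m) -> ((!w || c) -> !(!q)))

m = True, c = False, w = True, q = True, u = False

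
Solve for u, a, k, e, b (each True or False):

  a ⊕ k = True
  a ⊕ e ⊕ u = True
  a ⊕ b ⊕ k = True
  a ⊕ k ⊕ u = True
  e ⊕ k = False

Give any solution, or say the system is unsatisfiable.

u = False; a = False; k = True; e = True; b = False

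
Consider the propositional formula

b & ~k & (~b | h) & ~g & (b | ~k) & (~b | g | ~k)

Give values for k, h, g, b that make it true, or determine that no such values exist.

k: False; h: True; g: False; b: True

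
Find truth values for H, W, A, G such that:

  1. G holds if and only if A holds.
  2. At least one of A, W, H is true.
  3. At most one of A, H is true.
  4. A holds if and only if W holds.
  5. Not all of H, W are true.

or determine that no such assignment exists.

H = True; W = False; A = False; G = False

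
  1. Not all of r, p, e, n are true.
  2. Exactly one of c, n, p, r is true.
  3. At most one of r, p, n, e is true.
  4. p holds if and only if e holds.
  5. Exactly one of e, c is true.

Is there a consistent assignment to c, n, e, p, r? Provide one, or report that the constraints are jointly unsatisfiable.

c = True; n = False; e = False; p = False; r = False

  (1) {r, p, e, n}: 0/4 true — not all ✓
  (2) {c, n, p, r}: 1 true — exactly one ✓
  (3) {r, p, n, e}: 0 true — at most one ✓
  (4) p=F, e=F — same ✓
  (5) {e, c}: 1 true — exactly one ✓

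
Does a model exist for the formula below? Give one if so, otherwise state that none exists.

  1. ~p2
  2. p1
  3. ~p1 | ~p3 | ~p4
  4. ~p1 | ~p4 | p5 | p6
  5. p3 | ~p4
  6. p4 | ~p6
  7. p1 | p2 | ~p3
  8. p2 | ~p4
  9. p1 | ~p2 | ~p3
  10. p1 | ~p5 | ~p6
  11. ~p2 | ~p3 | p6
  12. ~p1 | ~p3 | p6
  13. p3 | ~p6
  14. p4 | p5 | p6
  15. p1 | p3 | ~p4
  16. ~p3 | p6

Unit clause (~p2) forces p2 = False.
Unit clause (p1) forces p1 = True.
In (p2 | ~p4) only ~p4 is left, so p4 = False.
In (p4 | ~p6) only ~p6 is left, so p6 = False.
In (~p1 | ~p3 | p6) only ~p3 is left, so p3 = False.
In (p4 | p5 | p6) only p5 is left, so p5 = True.
All clauses satisfied.

p1 = True; p2 = False; p3 = False; p4 = False; p5 = True; p6 = False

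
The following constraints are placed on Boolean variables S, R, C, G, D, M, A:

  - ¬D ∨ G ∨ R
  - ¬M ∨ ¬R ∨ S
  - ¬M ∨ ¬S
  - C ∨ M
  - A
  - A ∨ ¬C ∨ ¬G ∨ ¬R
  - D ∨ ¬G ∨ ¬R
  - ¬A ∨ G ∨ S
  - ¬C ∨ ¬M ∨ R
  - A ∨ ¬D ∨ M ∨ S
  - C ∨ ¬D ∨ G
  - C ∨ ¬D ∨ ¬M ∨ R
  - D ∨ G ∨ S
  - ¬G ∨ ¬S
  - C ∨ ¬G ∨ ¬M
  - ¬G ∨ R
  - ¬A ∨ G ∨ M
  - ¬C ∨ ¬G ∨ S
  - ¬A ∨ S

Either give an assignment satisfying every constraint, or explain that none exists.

Case A = True:
  (¬A ∨ S) forces S = True.
  (¬M ∨ ¬S) forces M = False.
  (C ∨ M) forces C = True.
  (¬G ∨ ¬S) forces G = False.
  Clause (¬A ∨ G ∨ M) is falsified — contradiction.
Case A = False:
  Clause (A) is falsified — contradiction.
Both cases fail, so the formula is unsatisfiable.

No satisfying assignment exists.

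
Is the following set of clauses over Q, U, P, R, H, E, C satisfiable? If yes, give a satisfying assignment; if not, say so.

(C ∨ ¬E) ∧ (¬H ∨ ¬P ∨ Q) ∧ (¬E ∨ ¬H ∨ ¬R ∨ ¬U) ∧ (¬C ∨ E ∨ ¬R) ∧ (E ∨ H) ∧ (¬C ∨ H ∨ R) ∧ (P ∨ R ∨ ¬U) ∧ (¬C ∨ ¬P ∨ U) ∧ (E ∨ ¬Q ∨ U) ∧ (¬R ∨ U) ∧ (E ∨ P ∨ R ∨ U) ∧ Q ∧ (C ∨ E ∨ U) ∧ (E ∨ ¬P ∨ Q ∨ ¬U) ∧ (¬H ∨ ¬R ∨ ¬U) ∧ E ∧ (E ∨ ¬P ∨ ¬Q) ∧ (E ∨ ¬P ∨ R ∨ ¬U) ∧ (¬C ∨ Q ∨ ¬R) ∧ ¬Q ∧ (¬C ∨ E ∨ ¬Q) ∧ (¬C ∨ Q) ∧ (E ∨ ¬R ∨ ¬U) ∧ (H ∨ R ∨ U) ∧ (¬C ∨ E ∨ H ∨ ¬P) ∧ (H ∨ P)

Case Q = True:
  Clause (¬Q) is falsified — contradiction.
Case Q = False:
  Clause (Q) is falsified — contradiction.
Both cases fail, so the formula is unsatisfiable.

UNSATISFIABLE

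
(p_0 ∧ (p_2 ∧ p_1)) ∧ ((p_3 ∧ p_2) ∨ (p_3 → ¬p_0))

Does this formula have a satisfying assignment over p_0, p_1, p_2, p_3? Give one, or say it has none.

p_0 = True; p_1 = True; p_2 = True; p_3 = True

  p_0 ∧ (p_2 ∧ p_1) = True
    p_2 ∧ p_1 = True
  (p_3 ∧ p_2) ∨ (p_3 → ¬p_0) = True
    p_3 ∧ p_2 = True
    p_3 → ¬p_0 = False
      ¬p_0 = False
Both conjuncts True, so the formula holds.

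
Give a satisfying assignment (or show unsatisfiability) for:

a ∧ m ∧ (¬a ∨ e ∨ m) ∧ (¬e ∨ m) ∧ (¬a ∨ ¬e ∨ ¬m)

a=T, e=F, m=T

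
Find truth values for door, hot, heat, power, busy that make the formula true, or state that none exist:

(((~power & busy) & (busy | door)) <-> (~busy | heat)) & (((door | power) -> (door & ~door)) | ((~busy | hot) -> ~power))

door = False; hot = False; heat = True; power = False; busy = True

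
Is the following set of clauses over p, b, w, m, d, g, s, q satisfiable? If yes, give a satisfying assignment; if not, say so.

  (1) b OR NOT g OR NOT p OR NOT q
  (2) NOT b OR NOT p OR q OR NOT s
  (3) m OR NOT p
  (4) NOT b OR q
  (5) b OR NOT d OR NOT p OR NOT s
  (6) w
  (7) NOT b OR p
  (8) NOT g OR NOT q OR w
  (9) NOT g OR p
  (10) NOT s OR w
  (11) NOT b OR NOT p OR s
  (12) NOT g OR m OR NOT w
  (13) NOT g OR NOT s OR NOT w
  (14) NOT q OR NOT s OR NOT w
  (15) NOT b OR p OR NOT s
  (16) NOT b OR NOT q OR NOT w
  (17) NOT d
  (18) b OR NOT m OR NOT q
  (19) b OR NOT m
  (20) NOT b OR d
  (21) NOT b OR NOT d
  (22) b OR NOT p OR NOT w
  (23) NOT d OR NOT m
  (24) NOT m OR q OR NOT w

Unit clause (w) forces w = True.
Unit clause (NOT d) forces d = False.
In (NOT b OR d) only NOT b is left, so b = False.
In (b OR NOT p OR NOT w) only NOT p is left, so p = False.
In (NOT g OR p) only NOT g is left, so g = False.
In (b OR NOT m) only NOT m is left, so m = False.
Set s = True.
  then (NOT q OR NOT s OR NOT w) forces q = False.
All clauses satisfied.

p=F, b=F, w=T, m=F, d=F, g=F, s=T, q=F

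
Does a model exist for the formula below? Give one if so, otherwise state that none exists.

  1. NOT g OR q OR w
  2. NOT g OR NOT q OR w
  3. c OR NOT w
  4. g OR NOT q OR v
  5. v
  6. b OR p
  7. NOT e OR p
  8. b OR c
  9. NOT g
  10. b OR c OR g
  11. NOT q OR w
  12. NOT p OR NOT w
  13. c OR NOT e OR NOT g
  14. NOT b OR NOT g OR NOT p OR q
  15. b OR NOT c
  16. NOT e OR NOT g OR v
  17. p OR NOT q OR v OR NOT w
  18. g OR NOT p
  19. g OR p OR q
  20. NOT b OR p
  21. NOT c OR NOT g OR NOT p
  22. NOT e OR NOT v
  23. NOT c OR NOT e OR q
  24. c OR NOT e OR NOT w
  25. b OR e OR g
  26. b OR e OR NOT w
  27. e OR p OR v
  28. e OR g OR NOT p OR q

The formula is unsatisfiable.

Case g = True:
  Clause (NOT g) is falsified — contradiction.
Case g = False:
  (v) forces v = True.
  (g OR NOT p) forces p = False.
  (b OR p) forces b = True.
  Clause (NOT b OR p) is falsified — contradiction.
Both cases fail, so the formula is unsatisfiable.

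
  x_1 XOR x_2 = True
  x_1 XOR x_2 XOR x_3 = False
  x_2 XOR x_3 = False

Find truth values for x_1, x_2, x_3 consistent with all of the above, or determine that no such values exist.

x_1 = False, x_2 = True, x_3 = True

x_1 XOR x_2 = F XOR T = True ✓
x_1 XOR x_2 XOR x_3 = F XOR T XOR T = False ✓
x_2 XOR x_3 = T XOR T = False ✓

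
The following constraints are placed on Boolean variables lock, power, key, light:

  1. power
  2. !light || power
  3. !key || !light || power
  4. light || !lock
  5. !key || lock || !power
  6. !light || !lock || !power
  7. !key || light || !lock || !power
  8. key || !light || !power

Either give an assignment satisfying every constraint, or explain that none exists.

lock = False, power = True, key = False, light = False

Unit clause (power) forces power = True.
Try lock = True:
  (light || !lock) forces light = True.
  clause (!light || !lock || !power) is falsified — backtrack.
So lock = False.
  then (!key || lock || !power) forces key = False.
  then (key || !light || !power) forces light = False.
Check each clause:
  (power): power holds.
  (!light || power): !light holds.
  (!key || !light || power): !key holds.
  (light || !lock): !lock holds.
  (!key || lock || !power): !key holds.
  (!light || !lock || !power): !light holds.
  (!key || light || !lock || !power): !key holds.
  (key || !light || !power): !light holds.
All clauses satisfied.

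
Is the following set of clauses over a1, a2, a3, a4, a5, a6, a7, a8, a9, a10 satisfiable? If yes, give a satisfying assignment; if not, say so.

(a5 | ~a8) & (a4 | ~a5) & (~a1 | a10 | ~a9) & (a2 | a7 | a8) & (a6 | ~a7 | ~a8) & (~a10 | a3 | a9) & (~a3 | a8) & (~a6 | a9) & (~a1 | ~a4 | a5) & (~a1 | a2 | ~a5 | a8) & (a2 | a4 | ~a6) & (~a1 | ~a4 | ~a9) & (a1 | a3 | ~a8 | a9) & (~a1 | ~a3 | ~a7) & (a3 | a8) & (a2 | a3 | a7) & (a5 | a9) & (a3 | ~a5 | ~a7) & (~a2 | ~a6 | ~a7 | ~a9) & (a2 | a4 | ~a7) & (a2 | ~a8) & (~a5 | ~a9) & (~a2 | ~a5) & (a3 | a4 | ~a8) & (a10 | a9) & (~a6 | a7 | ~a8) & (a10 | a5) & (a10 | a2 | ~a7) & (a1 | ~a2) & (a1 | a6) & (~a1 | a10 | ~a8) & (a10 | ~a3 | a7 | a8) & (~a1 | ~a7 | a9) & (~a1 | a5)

Case a8 = True:
  (a5 | ~a8) forces a5 = True.
  (a4 | ~a5) forces a4 = True.
  (a2 | ~a8) forces a2 = True.
  Clause (~a2 | ~a5) is falsified — contradiction.
Case a8 = False:
  (~a3 | a8) forces a3 = False.
  Clause (a3 | a8) is falsified — contradiction.
Both cases fail, so the formula is unsatisfiable.

No satisfying assignment exists.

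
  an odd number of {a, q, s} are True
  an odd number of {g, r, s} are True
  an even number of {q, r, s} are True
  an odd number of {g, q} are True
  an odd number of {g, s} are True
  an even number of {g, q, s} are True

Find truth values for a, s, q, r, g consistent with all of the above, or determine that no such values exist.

a=T, s=T, q=T, r=F, g=F

{a, q, s}: 3 true → odd ✓
{g, r, s}: 1 true → odd ✓
{q, r, s}: 2 true → even ✓
{g, q}: 1 true → odd ✓
{g, s}: 1 true → odd ✓
{g, q, s}: 2 true → even ✓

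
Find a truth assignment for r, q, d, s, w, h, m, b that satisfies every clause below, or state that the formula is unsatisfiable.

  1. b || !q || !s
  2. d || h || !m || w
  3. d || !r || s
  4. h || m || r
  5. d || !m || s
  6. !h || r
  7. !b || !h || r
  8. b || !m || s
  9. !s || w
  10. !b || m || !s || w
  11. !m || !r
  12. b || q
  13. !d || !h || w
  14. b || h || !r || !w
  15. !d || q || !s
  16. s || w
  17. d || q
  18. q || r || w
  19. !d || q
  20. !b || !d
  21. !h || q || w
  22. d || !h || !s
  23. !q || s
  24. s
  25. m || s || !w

r: True; q: True; d: False; s: True; w: True; h: False; m: False; b: True

Unit clause (s) forces s = True.
In (!s || w) only w is left, so w = True.
Set r = True.
  then (!m || !r) forces m = False.
Try q = False:
  (b || q) forces b = True.
  (!d || q || !s) forces d = False.
  clause (d || q) is falsified — backtrack.
So q = True.
  then (b || !q || !s) forces b = True.
  then (!b || !d) forces d = False.
  then (d || !h || !s) forces h = False.
All clauses satisfied.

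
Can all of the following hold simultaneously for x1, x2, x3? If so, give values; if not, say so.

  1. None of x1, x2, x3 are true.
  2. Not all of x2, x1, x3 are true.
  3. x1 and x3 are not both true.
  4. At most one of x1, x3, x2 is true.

x1=F, x2=F, x3=F

  (1) {x1, x2, x3}: 0 true — none ✓
  (2) {x2, x1, x3}: 0/3 true — not all ✓
  (3) x1=F, x3=F — not both ✓
  (4) {x1, x3, x2}: 0 true — at most one ✓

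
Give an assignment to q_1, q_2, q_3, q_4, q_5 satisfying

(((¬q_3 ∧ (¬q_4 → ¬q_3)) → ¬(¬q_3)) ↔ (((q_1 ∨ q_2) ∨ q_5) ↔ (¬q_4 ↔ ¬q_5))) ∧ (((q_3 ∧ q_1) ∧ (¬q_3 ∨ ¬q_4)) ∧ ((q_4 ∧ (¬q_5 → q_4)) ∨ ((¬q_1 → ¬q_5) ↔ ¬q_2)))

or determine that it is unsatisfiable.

q_1: True, q_2: False, q_3: True, q_4: False, q_5: False

  ((¬q_3 ∧ (¬q_4 → ¬q_3)) → ¬(¬q_3)) ↔ (((q_1 ∨ q_2) ∨ q_5) ↔ (¬q_4 ↔ ¬q_5)) = True
    (¬q_3 ∧ (¬q_4 → ¬q_3)) → ¬(¬q_3) = True
      ¬q_3 ∧ (¬q_4 → ¬q_3) = False
        ¬q_3 = False
        ¬q_4 → ¬q_3 = False
          ¬q_4 = True
          ¬q_3 = False
      ¬(¬q_3) = True
        ¬q_3 = False
    ((q_1 ∨ q_2) ∨ q_5) ↔ (¬q_4 ↔ ¬q_5) = True
      (q_1 ∨ q_2) ∨ q_5 = True
        q_1 ∨ q_2 = True
      ¬q_4 ↔ ¬q_5 = True
        ¬q_4 = True
        ¬q_5 = True
  ((q_3 ∧ q_1) ∧ (¬q_3 ∨ ¬q_4)) ∧ ((q_4 ∧ (¬q_5 → q_4)) ∨ ((¬q_1 → ¬q_5) ↔ ¬q_2)) = True
    (q_3 ∧ q_1) ∧ (¬q_3 ∨ ¬q_4) = True
      q_3 ∧ q_1 = True
      ¬q_3 ∨ ¬q_4 = True
        ¬q_3 = False
        ¬q_4 = True
    (q_4 ∧ (¬q_5 → q_4)) ∨ ((¬q_1 → ¬q_5) ↔ ¬q_2) = True
      q_4 ∧ (¬q_5 → q_4) = False
        ¬q_5 → q_4 = False
          ¬q_5 = True
      (¬q_1 → ¬q_5) ↔ ¬q_2 = True
        ¬q_1 → ¬q_5 = True
          ¬q_1 = False
          ¬q_5 = True
        ¬q_2 = True
Both conjuncts True, so the formula holds.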